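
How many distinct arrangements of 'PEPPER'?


Letters: 6, freq: {'P': 3, 'E': 2, 'R': 1}
6!/(3!×2!×1!) = 720/12 = 60

60


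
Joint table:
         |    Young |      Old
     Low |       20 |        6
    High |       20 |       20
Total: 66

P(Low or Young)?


P(Low∨Young) = P(Low) + P(Young) - P(Low∧Young)
= (26 + 40 - 20)/66 = 46/66 = 23/33

P = 23/33 ≈ 69.70%


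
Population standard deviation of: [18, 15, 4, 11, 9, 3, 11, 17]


Mean = 88/8 = 11
  (18-11)²=49
  (15-11)²=16
  (4-11)²=49
  (11-11)²=0
  (9-11)²=4
  (3-11)²=64
  (11-11)²=0
  (17-11)²=36
Σ(x-μ)² = 218
σ² = 218/8 = 109/4

σ = √(109/4) ≈ 5.2202


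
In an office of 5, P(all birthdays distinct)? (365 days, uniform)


P(all different) = Π(365-i)/365 for i=0..4
= (365/365)×(364/365)×...×(361/365)
= 0.972864

P ≈ 0.9729 ≈ 97.29%


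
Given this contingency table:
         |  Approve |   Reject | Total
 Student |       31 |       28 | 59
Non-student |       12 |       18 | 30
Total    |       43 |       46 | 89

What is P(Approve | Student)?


P(Approve | Student) = 31/(31+28) = 31/59

P(Approve|Student) = 31/59 ≈ 52.54%


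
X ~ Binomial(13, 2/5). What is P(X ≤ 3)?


P(X ≤ 3) = Σ P(X=i) for i=0..3
P(X=0) = 1594323/1220703125
P(X=1) = 13817466/1220703125
P(X=2) = 55269864/1220703125
P(X=3) = 135104112/1220703125
Sum = 41157153/244140625

P(X ≤ 3) = 41157153/244140625 ≈ 16.86%


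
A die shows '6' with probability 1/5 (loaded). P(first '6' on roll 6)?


Geometric: P(X=6) = (1-p)^(k-1)×p = (4/5)^5×1/5 = 1024/15625

P(X=6) = 1024/15625 ≈ 6.55%


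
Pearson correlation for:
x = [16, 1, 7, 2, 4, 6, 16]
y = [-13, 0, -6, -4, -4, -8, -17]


n=7, Σx=52, Σy=-52, Σxy=-594, Σx²=618, Σy²=590
r = (7×(-594) - 52×(-52))/√((7×618 - 52²)(7×590 - (-52)²))
= -1454/√(1622×1426) = -1454/√2312972 ≈ -1454/1520.8458 ≈ -0.9560

r ≈ -0.9560


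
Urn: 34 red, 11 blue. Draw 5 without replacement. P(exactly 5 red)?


Hypergeometric: C(34,5)×C(11,0)/C(45,5)
= 278256×1/1221759 = 8432/37023

P(X=5) = 8432/37023 ≈ 22.78%


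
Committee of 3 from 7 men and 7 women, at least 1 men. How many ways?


Count by #men:
  1M,2W: C(7,1)×C(7,2)=147
  2M,1W: C(7,2)×C(7,1)=147
  3M,0W: C(7,3)×C(7,0)=35
Total = 329

329


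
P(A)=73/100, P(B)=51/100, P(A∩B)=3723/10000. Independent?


P(A)×P(B) = 3723/10000
P(A∩B) = 3723/10000
Equal ✓ → Independent

Yes, independent


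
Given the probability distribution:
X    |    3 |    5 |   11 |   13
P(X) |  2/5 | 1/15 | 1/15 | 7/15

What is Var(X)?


E[X] = 25/3
E[X²] = 461/5
Var(X) = E[X²] - (E[X])² = 461/5 - 625/9 = 1024/45

Var(X) = 1024/45 ≈ 22.7556


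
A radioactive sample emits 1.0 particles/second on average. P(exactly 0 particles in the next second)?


Poisson(λ=1.0): P(X=0) = e^(-λ)×λ^k/k!
= e^(-1.0) × 1.0^0 / 0!
≈ 0.3678794412 × 1 / 1 ≈ 0.367879

P(X=0) ≈ 0.367879 ≈ 36.79%


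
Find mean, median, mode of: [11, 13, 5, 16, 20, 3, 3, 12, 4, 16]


Sorted: [3, 3, 4, 5, 11, 12, 13, 16, 16, 20]
Mean = 103/10
Median = 23/2
Freq: {11: 1, 13: 1, 5: 1, 16: 2, 20: 1, 3: 2, 12: 1, 4: 1}
Mode: [3, 16]

Mean=103/10, Median=23/2, Mode=[3, 16]


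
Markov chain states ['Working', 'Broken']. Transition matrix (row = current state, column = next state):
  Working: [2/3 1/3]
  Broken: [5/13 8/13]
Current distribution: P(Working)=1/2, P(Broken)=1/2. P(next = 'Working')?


P(next=Working) = Σᵢ P(now=i)×P(i→Working)
= 1/2×2/3 + 1/2×5/13
= 1/3 + 5/26 = 41/78

P = 41/78 ≈ 0.5256


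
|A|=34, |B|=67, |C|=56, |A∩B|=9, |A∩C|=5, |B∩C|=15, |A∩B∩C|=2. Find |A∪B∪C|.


|A∪B∪C| = 34+67+56-9-5-15+2 = 130

|A∪B∪C| = 130


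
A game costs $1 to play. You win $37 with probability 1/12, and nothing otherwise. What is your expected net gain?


E[gain] = (37-1)×1/12 + (-1)×11/12
= 3 - 11/12 = 25/12

Expected net gain = $25/12 ≈ $2.08


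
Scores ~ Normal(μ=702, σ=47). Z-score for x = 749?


z = (x - μ)/σ = (749 - 702)/47 = 1.0

z = 1.0


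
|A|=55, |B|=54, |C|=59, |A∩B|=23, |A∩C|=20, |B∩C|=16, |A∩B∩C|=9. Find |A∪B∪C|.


|A∪B∪C| = 55+54+59-23-20-16+9 = 118

|A∪B∪C| = 118


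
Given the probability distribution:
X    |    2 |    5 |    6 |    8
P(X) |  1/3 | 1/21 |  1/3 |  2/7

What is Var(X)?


E[X] = 109/21
E[X²] = 689/21
Var(X) = E[X²] - (E[X])² = 689/21 - 11881/441 = 2588/441

Var(X) = 2588/441 ≈ 5.8685


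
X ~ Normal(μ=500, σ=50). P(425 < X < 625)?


z₁=(425-500)/50=-1.5, z₂=(625-500)/50=2.5
P = Φ(2.5) - Φ(-1.5) = 0.993790 - 0.066807 = 0.926983 ≈ 0.9270

P(425 < X < 625) ≈ 0.9270


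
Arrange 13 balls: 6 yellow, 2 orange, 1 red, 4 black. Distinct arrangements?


13!/(6!×2!×1!×4!) = 180180

180180


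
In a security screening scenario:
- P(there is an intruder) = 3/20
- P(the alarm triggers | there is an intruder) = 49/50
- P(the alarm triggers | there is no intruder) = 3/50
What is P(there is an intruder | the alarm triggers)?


Using Bayes' theorem:
P(A|B) = P(B|A)·P(A) / P(B)

P(the alarm triggers) = 49/50 × 3/20 + 3/50 × 17/20
= 147/1000 + 51/1000 = 99/500

P(there is an intruder|the alarm triggers) = (147/1000) / (99/500) = 49/66

P(there is an intruder|the alarm triggers) = 49/66 ≈ 74.24%


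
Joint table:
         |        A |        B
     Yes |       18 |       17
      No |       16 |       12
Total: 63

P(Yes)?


P(Yes) = (18+17)/63 = 35/63 = 5/9

P(Yes) = 5/9 ≈ 55.56%


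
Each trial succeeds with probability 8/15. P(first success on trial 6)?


Geometric: P(X=6) = (1-p)^(k-1)×p = (7/15)^5×8/15 = 134456/11390625

P(X=6) = 134456/11390625 ≈ 1.18%


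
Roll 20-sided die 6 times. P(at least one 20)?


P(no 20)^6 = (19/20)^6 = 47045881/64000000
P(≥1) = 1 - 47045881/64000000 = 16954119/64000000

P = 16954119/64000000 ≈ 26.49%


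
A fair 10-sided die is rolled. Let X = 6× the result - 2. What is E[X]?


E[die] = (1+10)/2 = 11/2
E[X] = 6×11/2 - 2 = 31

E[X] = 31


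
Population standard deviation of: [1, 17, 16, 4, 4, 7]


Mean = 49/6
  (1-49/6)²=1849/36
  (17-49/6)²=2809/36
  (16-49/6)²=2209/36
  (4-49/6)²=625/36
  (4-49/6)²=625/36
  (7-49/6)²=49/36
Σ(x-μ)² = 1361/6
σ² = (1361/6)/6 = 1361/36

σ = √(1361/36) ≈ 6.1486


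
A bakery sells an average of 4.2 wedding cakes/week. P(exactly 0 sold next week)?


Poisson(λ=4.2): P(X=0) = e^(-λ)×λ^k/k!
= e^(-4.2) × 4.2^0 / 0!
≈ 0.01499557682 × 1 / 1 ≈ 0.014996

P(X=0) ≈ 0.014996 ≈ 1.50%


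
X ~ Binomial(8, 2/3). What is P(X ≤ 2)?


P(X ≤ 2) = Σ P(X=i) for i=0..2
P(X=0) = 1/6561
P(X=1) = 16/6561
P(X=2) = 112/6561
Sum = 43/2187

P(X ≤ 2) = 43/2187 ≈ 1.97%


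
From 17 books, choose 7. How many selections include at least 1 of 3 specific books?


Complement: C(17,7) - C(14,7) = 19448 - 3432 = 16016

16016


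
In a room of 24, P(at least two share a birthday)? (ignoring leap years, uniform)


P(all different) = Π(365-i)/365 for i=0..23
= 0.461656
P(match) = 1 - 0.461656 = 0.538344

P ≈ 0.5383 ≈ 53.83%


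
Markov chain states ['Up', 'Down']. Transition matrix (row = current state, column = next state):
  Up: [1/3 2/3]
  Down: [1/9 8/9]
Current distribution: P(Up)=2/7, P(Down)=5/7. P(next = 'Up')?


P(next=Up) = Σᵢ P(now=i)×P(i→Up)
= 2/7×1/3 + 5/7×1/9
= 2/21 + 5/63 = 11/63

P = 11/63 ≈ 0.1746


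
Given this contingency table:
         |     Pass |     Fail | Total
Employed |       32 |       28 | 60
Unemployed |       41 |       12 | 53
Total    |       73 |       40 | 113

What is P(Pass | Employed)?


P(Pass | Employed) = 32/(32+28) = 32/60 = 8/15

P(Pass|Employed) = 8/15 ≈ 53.33%


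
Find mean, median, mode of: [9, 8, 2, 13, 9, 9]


Sorted: [2, 8, 9, 9, 9, 13]
Mean = 50/6 = 25/3
Median = 9
Freq: {9: 3, 8: 1, 2: 1, 13: 1}
Mode: [9]

Mean=25/3, Median=9, Mode=9


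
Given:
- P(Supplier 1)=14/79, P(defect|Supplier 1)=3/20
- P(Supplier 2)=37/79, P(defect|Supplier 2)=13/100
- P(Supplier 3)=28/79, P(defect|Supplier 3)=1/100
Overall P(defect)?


P(B) = Σ P(B|Aᵢ)×P(Aᵢ)
  3/20×14/79 = 21/790
  13/100×37/79 = 481/7900
  1/100×28/79 = 7/1975
Sum = 719/7900

P(defect) = 719/7900 ≈ 9.10%


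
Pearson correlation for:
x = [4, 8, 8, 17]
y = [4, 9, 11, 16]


n=4, Σx=37, Σy=40, Σxy=448, Σx²=433, Σy²=474
r = (4×448 - 37×40)/√((4×433 - 37²)(4×474 - 40²))
= 312/√(363×296) = 312/√107448 ≈ 312/327.7926 ≈ 0.9518

r ≈ 0.9518


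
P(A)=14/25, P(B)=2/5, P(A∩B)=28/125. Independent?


P(A)×P(B) = 28/125
P(A∩B) = 28/125
Equal ✓ → Independent

Yes, independent


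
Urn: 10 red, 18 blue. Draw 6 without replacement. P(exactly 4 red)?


Hypergeometric: C(10,4)×C(18,2)/C(28,6)
= 210×153/376740 = 51/598

P(X=4) = 51/598 ≈ 8.53%


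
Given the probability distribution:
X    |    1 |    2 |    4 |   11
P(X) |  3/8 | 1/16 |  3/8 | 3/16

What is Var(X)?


E[X] = 65/16
E[X²] = 469/16
Var(X) = E[X²] - (E[X])² = 469/16 - 4225/256 = 3279/256

Var(X) = 3279/256 ≈ 12.8086


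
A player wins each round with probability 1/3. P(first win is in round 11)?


Geometric: P(X=11) = (1-p)^(k-1)×p = (2/3)^10×1/3 = 1024/177147

P(X=11) = 1024/177147 ≈ 0.58%


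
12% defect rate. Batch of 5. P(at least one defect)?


P(all good) = (22/25)^5 = 5153632/9765625
P(≥1 defect) = 4611993/9765625

P = 4611993/9765625 ≈ 47.23%


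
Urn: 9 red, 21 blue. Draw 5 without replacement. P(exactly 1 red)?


Hypergeometric: C(9,1)×C(21,4)/C(30,5)
= 9×5985/142506 = 285/754

P(X=1) = 285/754 ≈ 37.80%


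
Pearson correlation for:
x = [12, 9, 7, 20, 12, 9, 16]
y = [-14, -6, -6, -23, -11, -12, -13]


n=7, Σx=85, Σy=-85, Σxy=-1172, Σx²=1155, Σy²=1231
r = (7×(-1172) - 85×(-85))/√((7×1155 - 85²)(7×1231 - (-85)²))
= -979/√(860×1392) = -979/√1197120 ≈ -979/1094.1298 ≈ -0.8948

r ≈ -0.8948


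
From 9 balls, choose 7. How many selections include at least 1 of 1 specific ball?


Complement: C(9,7) - C(8,7) = 36 - 8 = 28

28


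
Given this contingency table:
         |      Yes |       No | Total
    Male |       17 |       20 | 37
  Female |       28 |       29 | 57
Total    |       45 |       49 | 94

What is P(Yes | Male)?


P(Yes | Male) = 17/(17+20) = 17/37

P(Yes|Male) = 17/37 ≈ 45.95%


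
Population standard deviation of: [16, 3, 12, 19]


Mean = 50/4 = 25/2
  (16-25/2)²=49/4
  (3-25/2)²=361/4
  (12-25/2)²=1/4
  (19-25/2)²=169/4
Σ(x-μ)² = 145
σ² = 145/4

σ = √(145/4) ≈ 6.0208


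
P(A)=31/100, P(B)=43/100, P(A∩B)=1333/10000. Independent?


P(A)×P(B) = 1333/10000
P(A∩B) = 1333/10000
Equal ✓ → Independent

Yes, independent


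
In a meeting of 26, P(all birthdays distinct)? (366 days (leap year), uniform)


P(all different) = Π(366-i)/366 for i=0..25
= (366/366)×(365/366)×...×(341/366)
= 0.402786

P ≈ 0.4028 ≈ 40.28%


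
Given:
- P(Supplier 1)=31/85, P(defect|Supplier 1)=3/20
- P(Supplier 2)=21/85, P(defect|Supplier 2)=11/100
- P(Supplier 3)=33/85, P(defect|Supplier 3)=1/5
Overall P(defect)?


P(B) = Σ P(B|Aᵢ)×P(Aᵢ)
  3/20×31/85 = 93/1700
  11/100×21/85 = 231/8500
  1/5×33/85 = 33/425
Sum = 339/2125

P(defect) = 339/2125 ≈ 15.95%


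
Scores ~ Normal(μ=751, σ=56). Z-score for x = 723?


z = (x - μ)/σ = (723 - 751)/56 = -0.5

z = -0.5


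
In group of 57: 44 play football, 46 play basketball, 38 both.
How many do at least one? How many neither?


|A∪B| = 44+46-38 = 52
Neither = 57-52 = 5

At least one: 52; Neither: 5


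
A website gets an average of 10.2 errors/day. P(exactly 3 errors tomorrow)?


Poisson(λ=10.2): P(X=3) = e^(-λ)×λ^k/k!
= e^(-10.2) × 10.2^3 / 3!
≈ 3.717031868e-05 × 1061.208 / 6 ≈ 0.006574

P(X=3) ≈ 0.006574 ≈ 0.66%


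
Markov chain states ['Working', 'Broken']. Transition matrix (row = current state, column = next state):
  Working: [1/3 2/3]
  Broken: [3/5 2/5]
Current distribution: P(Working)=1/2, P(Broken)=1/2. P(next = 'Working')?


P(next=Working) = Σᵢ P(now=i)×P(i→Working)
= 1/2×1/3 + 1/2×3/5
= 1/6 + 3/10 = 7/15

P = 7/15 ≈ 0.4667


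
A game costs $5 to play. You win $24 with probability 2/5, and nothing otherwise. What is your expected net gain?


E[gain] = (24-5)×2/5 + (-5)×3/5
= 38/5 - 3 = 23/5

Expected net gain = $23/5 ≈ $4.60


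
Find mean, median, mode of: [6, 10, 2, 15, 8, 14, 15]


Sorted: [2, 6, 8, 10, 14, 15, 15]
Mean = 70/7 = 10
Median = 10
Freq: {6: 1, 10: 1, 2: 1, 15: 2, 8: 1, 14: 1}
Mode: [15]

Mean=10, Median=10, Mode=15


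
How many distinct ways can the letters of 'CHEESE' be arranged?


Letters: 6, freq: {'C': 1, 'H': 1, 'E': 3, 'S': 1}
6!/(1!×1!×3!×1!) = 720/6 = 120

120


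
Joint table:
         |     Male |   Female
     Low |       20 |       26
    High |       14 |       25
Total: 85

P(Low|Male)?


P(Low|Male) = 20/(20+14) = 20/34 = 10/17

P = 10/17 ≈ 58.82%


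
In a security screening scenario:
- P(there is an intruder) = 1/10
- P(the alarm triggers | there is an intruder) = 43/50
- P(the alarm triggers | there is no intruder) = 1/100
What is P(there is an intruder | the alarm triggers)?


Using Bayes' theorem:
P(A|B) = P(B|A)·P(A) / P(B)

P(the alarm triggers) = 43/50 × 1/10 + 1/100 × 9/10
= 43/500 + 9/1000 = 19/200

P(there is an intruder|the alarm triggers) = (43/500) / (19/200) = 86/95

P(there is an intruder|the alarm triggers) = 86/95 ≈ 90.53%


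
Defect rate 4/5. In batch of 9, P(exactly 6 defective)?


Binomial: P(X=6) = C(9,6)×p^6×(1-p)^3
= 84 × 4096/15625 × 1/125 = 344064/1953125

P(X=6) = 344064/1953125 ≈ 17.62%


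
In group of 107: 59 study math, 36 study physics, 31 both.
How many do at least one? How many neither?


|A∪B| = 59+36-31 = 64
Neither = 107-64 = 43

At least one: 64; Neither: 43


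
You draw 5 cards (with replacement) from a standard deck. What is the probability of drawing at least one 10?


P(not a 10) = 48/52 = 12/13
P(none in 5 draws) = (12/13)^5 = 248832/371293
P(≥1 10) = 1 - 248832/371293 = 122461/371293

P = 122461/371293 ≈ 32.98%


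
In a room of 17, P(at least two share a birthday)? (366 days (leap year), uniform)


P(all different) = Π(366-i)/366 for i=0..16
= 0.685712
P(match) = 1 - 0.685712 = 0.314288

P ≈ 0.3143 ≈ 31.43%


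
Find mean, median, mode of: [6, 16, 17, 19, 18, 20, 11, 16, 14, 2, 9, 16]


Sorted: [2, 6, 9, 11, 14, 16, 16, 16, 17, 18, 19, 20]
Mean = 164/12 = 41/3
Median = 16
Freq: {6: 1, 16: 3, 17: 1, 19: 1, 18: 1, 20: 1, 11: 1, 14: 1, 2: 1, 9: 1}
Mode: [16]

Mean=41/3, Median=16, Mode=16


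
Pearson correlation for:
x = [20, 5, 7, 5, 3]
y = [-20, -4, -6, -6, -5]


n=5, Σx=40, Σy=-41, Σxy=-507, Σx²=508, Σy²=513
r = (5×(-507) - 40×(-41))/√((5×508 - 40²)(5×513 - (-41)²))
= -895/√(940×884) = -895/√830960 ≈ -895/911.5701 ≈ -0.9818

r ≈ -0.9818


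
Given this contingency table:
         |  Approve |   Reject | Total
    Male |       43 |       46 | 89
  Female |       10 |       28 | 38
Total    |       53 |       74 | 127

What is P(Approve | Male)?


P(Approve | Male) = 43/(43+46) = 43/89

P(Approve|Male) = 43/89 ≈ 48.31%


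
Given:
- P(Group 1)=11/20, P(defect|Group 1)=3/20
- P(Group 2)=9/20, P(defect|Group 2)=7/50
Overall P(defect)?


P(B) = Σ P(B|Aᵢ)×P(Aᵢ)
  3/20×11/20 = 33/400
  7/50×9/20 = 63/1000
Sum = 291/2000

P(defect) = 291/2000 ≈ 14.55%


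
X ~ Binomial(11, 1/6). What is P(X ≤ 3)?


P(X ≤ 3) = Σ P(X=i) for i=0..3
P(X=0) = 48828125/362797056
P(X=1) = 107421875/362797056
P(X=2) = 107421875/362797056
P(X=3) = 21484375/120932352
Sum = 13671875/15116544

P(X ≤ 3) = 13671875/15116544 ≈ 90.44%


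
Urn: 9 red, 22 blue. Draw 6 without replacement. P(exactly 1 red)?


Hypergeometric: C(9,1)×C(22,5)/C(31,6)
= 9×26334/736281 = 3762/11687

P(X=1) = 3762/11687 ≈ 32.19%


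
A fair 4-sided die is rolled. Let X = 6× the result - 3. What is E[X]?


E[die] = (1+4)/2 = 5/2
E[X] = 6×5/2 - 3 = 12

E[X] = 12


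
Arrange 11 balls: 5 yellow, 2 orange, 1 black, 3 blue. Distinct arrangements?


11!/(5!×2!×1!×3!) = 27720

27720


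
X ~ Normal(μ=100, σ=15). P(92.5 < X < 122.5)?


z₁=(92.5-100)/15=-0.5, z₂=(122.5-100)/15=1.5
P = Φ(1.5) - Φ(-0.5) = 0.933193 - 0.308538 = 0.624655 ≈ 0.6247

P(92.5 < X < 122.5) ≈ 0.6247


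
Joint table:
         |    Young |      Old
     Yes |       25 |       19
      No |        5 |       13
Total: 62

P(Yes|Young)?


P(Yes|Young) = 25/(25+5) = 25/30 = 5/6

P = 5/6 ≈ 83.33%


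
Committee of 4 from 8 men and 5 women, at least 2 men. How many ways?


Count by #men:
  2M,2W: C(8,2)×C(5,2)=280
  3M,1W: C(8,3)×C(5,1)=280
  4M,0W: C(8,4)×C(5,0)=70
Total = 630

630


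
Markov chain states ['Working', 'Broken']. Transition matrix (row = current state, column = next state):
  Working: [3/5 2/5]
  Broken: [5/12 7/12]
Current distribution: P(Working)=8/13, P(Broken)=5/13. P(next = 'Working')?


P(next=Working) = Σᵢ P(now=i)×P(i→Working)
= 8/13×3/5 + 5/13×5/12
= 24/65 + 25/156 = 413/780

P = 413/780 ≈ 0.5295


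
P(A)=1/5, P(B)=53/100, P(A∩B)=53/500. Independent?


P(A)×P(B) = 53/500
P(A∩B) = 53/500
Equal ✓ → Independent

Yes, independent


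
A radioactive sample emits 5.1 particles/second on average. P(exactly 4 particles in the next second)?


Poisson(λ=5.1): P(X=4) = e^(-λ)×λ^k/k!
= e^(-5.1) × 5.1^4 / 4!
≈ 0.006096746566 × 676.5201 / 24 ≈ 0.171857

P(X=4) ≈ 0.171857 ≈ 17.19%


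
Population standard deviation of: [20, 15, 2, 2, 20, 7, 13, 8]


Mean = 87/8
  (20-87/8)²=5329/64
  (15-87/8)²=1089/64
  (2-87/8)²=5041/64
  (2-87/8)²=5041/64
  (20-87/8)²=5329/64
  (7-87/8)²=961/64
  (13-87/8)²=289/64
  (8-87/8)²=529/64
Σ(x-μ)² = 2951/8
σ² = (2951/8)/8 = 2951/64

σ = √(2951/64) ≈ 6.7904


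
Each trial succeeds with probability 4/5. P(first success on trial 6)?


Geometric: P(X=6) = (1-p)^(k-1)×p = (1/5)^5×4/5 = 4/15625

P(X=6) = 4/15625 ≈ 0.03%


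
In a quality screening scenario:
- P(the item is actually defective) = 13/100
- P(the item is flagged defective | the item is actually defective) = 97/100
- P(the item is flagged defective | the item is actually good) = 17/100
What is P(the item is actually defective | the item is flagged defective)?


Using Bayes' theorem:
P(A|B) = P(B|A)·P(A) / P(B)

P(the item is flagged defective) = 97/100 × 13/100 + 17/100 × 87/100
= 1261/10000 + 1479/10000 = 137/500

P(the item is actually defective|the item is flagged defective) = (1261/10000) / (137/500) = 1261/2740

P(the item is actually defective|the item is flagged defective) = 1261/2740 ≈ 46.02%


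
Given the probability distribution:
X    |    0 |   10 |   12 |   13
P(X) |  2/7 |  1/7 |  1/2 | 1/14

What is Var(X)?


E[X] = 117/14
E[X²] = 1377/14
Var(X) = E[X²] - (E[X])² = 1377/14 - 13689/196 = 5589/196

Var(X) = 5589/196 ≈ 28.5153


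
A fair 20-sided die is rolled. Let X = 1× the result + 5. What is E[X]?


E[die] = (1+20)/2 = 21/2
E[X] = 1×21/2 + 5 = 31/2

E[X] = 31/2


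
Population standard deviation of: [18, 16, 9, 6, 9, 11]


Mean = 69/6 = 23/2
  (18-23/2)²=169/4
  (16-23/2)²=81/4
  (9-23/2)²=25/4
  (6-23/2)²=121/4
  (9-23/2)²=25/4
  (11-23/2)²=1/4
Σ(x-μ)² = 211/2
σ² = (211/2)/6 = 211/12

σ = √(211/12) ≈ 4.1932


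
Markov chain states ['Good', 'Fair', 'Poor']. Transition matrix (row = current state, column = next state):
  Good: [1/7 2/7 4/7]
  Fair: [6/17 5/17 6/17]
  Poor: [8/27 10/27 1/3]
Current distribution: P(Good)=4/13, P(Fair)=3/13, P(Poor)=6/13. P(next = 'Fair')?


P(next=Fair) = Σᵢ P(now=i)×P(i→Fair)
= 4/13×2/7 + 3/13×5/17 + 6/13×10/27
= 8/91 + 15/221 + 20/117 = 4549/13923

P = 4549/13923 ≈ 0.3267


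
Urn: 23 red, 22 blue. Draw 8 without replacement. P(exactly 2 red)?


Hypergeometric: C(23,2)×C(22,6)/C(45,8)
= 253×74613/215553195 = 30107/343785

P(X=2) = 30107/343785 ≈ 8.76%


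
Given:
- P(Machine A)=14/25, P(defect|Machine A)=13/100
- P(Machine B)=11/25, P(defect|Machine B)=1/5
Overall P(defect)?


P(B) = Σ P(B|Aᵢ)×P(Aᵢ)
  13/100×14/25 = 91/1250
  1/5×11/25 = 11/125
Sum = 201/1250

P(defect) = 201/1250 ≈ 16.08%


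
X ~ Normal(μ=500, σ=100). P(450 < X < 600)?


z₁=(450-500)/100=-0.5, z₂=(600-500)/100=1.0
P = Φ(1.0) - Φ(-0.5) = 0.841345 - 0.308538 = 0.532807 ≈ 0.5328

P(450 < X < 600) ≈ 0.5328


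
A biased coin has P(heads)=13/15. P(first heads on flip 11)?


Geometric: P(X=11) = (1-p)^(k-1)×p = (2/15)^10×13/15 = 13312/8649755859375

P(X=11) = 13312/8649755859375 ≈ 0.00%


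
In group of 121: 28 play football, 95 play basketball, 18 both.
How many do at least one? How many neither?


|A∪B| = 28+95-18 = 105
Neither = 121-105 = 16

At least one: 105; Neither: 16


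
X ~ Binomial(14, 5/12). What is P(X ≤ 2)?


P(X ≤ 2) = Σ P(X=i) for i=0..2
P(X=0) = 678223072849/1283918464548864
P(X=1) = 3391115364245/641959232274432
P(X=2) = 31488928382275/1283918464548864
Sum = 6491563697269/213986410758144

P(X ≤ 2) = 6491563697269/213986410758144 ≈ 3.03%


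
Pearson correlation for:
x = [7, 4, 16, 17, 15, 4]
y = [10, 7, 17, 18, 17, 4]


n=6, Σx=63, Σy=73, Σxy=947, Σx²=851, Σy²=1067
r = (6×947 - 63×73)/√((6×851 - 63²)(6×1067 - 73²))
= 1083/√(1137×1073) = 1083/√1220001 ≈ 1083/1104.5366 ≈ 0.9805

r ≈ 0.9805


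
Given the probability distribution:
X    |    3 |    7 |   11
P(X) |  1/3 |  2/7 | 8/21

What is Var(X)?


E[X] = 151/21
E[X²] = 1325/21
Var(X) = E[X²] - (E[X])² = 1325/21 - 22801/441 = 5024/441

Var(X) = 5024/441 ≈ 11.3923


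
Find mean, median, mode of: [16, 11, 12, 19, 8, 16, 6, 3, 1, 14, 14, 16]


Sorted: [1, 3, 6, 8, 11, 12, 14, 14, 16, 16, 16, 19]
Mean = 136/12 = 34/3
Median = 13
Freq: {16: 3, 11: 1, 12: 1, 19: 1, 8: 1, 6: 1, 3: 1, 1: 1, 14: 2}
Mode: [16]

Mean=34/3, Median=13, Mode=16


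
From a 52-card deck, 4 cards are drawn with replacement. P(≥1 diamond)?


P(not a diamond) = 39/52 = 3/4
P(none in 4 draws) = (3/4)^4 = 81/256
P(≥1 diamond) = 1 - 81/256 = 175/256

P = 175/256 ≈ 68.36%


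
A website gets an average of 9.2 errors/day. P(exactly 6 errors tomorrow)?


Poisson(λ=9.2): P(X=6) = e^(-λ)×λ^k/k!
= e^(-9.2) × 9.2^6 / 6!
≈ 0.0001010394018 × 606355.001344 / 720 ≈ 0.085091

P(X=6) ≈ 0.085091 ≈ 8.51%


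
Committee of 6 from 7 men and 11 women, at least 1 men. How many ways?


Count by #men:
  1M,5W: C(7,1)×C(11,5)=3234
  2M,4W: C(7,2)×C(11,4)=6930
  3M,3W: C(7,3)×C(11,3)=5775
  4M,2W: C(7,4)×C(11,2)=1925
  5M,1W: C(7,5)×C(11,1)=231
  6M,0W: C(7,6)×C(11,0)=7
Total = 18102

18102


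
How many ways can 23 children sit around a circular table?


Circular arrangements of 23 distinct objects: fix one position to break rotational symmetry.
(n-1)! = 22! = 1124000727777607680000

1124000727777607680000


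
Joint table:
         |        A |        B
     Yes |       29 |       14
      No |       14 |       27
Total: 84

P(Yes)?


P(Yes) = (29+14)/84 = 43/84

P(Yes) = 43/84 ≈ 51.19%


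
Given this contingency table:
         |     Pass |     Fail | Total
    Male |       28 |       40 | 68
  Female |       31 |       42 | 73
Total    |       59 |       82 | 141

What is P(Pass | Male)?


P(Pass | Male) = 28/(28+40) = 28/68 = 7/17

P(Pass|Male) = 7/17 ≈ 41.18%


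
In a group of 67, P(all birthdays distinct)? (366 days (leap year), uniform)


P(all different) = Π(366-i)/366 for i=0..66
= (366/366)×(365/366)×...×(300/366)
= 0.001590

P ≈ 0.0016 ≈ 0.16%


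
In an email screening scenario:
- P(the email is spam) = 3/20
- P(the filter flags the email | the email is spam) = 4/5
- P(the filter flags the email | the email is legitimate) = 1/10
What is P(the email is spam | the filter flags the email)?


Using Bayes' theorem:
P(A|B) = P(B|A)·P(A) / P(B)

P(the filter flags the email) = 4/5 × 3/20 + 1/10 × 17/20
= 3/25 + 17/200 = 41/200

P(the email is spam|the filter flags the email) = (3/25) / (41/200) = 24/41

P(the email is spam|the filter flags the email) = 24/41 ≈ 58.54%


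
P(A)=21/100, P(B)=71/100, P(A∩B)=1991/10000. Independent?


P(A)×P(B) = 1491/10000
P(A∩B) = 1991/10000
Not equal → NOT independent

No, not independent


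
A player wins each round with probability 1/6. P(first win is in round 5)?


Geometric: P(X=5) = (1-p)^(k-1)×p = (5/6)^4×1/6 = 625/7776

P(X=5) = 625/7776 ≈ 8.04%


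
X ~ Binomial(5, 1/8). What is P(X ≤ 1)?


P(X ≤ 1) = Σ P(X=i) for i=0..1
P(X=0) = 16807/32768
P(X=1) = 12005/32768
Sum = 7203/8192

P(X ≤ 1) = 7203/8192 ≈ 87.93%


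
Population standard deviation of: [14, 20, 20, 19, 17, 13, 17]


Mean = 120/7
  (14-120/7)²=484/49
  (20-120/7)²=400/49
  (20-120/7)²=400/49
  (19-120/7)²=169/49
  (17-120/7)²=1/49
  (13-120/7)²=841/49
  (17-120/7)²=1/49
Σ(x-μ)² = 328/7
σ² = (328/7)/7 = 328/49

σ = √(328/49) ≈ 2.5873


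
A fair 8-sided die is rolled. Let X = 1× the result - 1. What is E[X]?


E[die] = (1+8)/2 = 9/2
E[X] = 1×9/2 - 1 = 7/2

E[X] = 7/2


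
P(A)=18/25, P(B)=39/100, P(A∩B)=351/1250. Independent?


P(A)×P(B) = 351/1250
P(A∩B) = 351/1250
Equal ✓ → Independent

Yes, independent


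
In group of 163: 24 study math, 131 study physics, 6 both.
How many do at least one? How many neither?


|A∪B| = 24+131-6 = 149
Neither = 163-149 = 14

At least one: 149; Neither: 14


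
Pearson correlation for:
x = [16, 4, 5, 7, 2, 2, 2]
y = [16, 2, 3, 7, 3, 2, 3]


n=7, Σx=38, Σy=36, Σxy=344, Σx²=358, Σy²=340
r = (7×344 - 38×36)/√((7×358 - 38²)(7×340 - 36²))
= 1040/√(1062×1084) = 1040/√1151208 ≈ 1040/1072.9436 ≈ 0.9693

r ≈ 0.9693


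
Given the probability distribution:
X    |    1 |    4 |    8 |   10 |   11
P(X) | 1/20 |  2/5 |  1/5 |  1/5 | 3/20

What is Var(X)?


E[X] = 69/10
E[X²] = 287/5
Var(X) = E[X²] - (E[X])² = 287/5 - 4761/100 = 979/100

Var(X) = 979/100 ≈ 9.7900


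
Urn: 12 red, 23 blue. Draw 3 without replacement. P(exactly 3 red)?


Hypergeometric: C(12,3)×C(23,0)/C(35,3)
= 220×1/6545 = 4/119

P(X=3) = 4/119 ≈ 3.36%


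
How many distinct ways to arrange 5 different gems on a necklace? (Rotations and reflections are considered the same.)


Free circular arrangements: rotations and reflections both identified.
(n-1)!/2 = 4!/2 = 24/2 = 12

12


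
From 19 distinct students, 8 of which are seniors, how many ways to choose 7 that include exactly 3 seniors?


Choose 3 of the 8 seniors and 4 of the other 11 students:
C(8,3)×C(11,4) = 56×330 = 18480

18480


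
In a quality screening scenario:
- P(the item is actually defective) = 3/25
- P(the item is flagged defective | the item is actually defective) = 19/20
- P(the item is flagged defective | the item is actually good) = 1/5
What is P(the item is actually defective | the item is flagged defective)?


Using Bayes' theorem:
P(A|B) = P(B|A)·P(A) / P(B)

P(the item is flagged defective) = 19/20 × 3/25 + 1/5 × 22/25
= 57/500 + 22/125 = 29/100

P(the item is actually defective|the item is flagged defective) = (57/500) / (29/100) = 57/145

P(the item is actually defective|the item is flagged defective) = 57/145 ≈ 39.31%


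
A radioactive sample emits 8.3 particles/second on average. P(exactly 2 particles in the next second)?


Poisson(λ=8.3): P(X=2) = e^(-λ)×λ^k/k!
= e^(-8.3) × 8.3^2 / 2!
≈ 0.0002485168271 × 68.89 / 2 ≈ 0.008560

P(X=2) ≈ 0.008560 ≈ 0.86%


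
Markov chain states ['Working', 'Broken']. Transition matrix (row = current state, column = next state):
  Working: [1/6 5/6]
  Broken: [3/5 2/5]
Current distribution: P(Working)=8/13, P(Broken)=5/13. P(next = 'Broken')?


P(next=Broken) = Σᵢ P(now=i)×P(i→Broken)
= 8/13×5/6 + 5/13×2/5
= 20/39 + 2/13 = 2/3

P = 2/3 ≈ 0.6667


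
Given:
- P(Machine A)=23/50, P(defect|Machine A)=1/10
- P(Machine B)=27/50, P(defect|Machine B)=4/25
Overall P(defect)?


P(B) = Σ P(B|Aᵢ)×P(Aᵢ)
  1/10×23/50 = 23/500
  4/25×27/50 = 54/625
Sum = 331/2500

P(defect) = 331/2500 ≈ 13.24%


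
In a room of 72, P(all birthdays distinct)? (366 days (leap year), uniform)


P(all different) = Π(366-i)/366 for i=0..71
= (366/366)×(365/366)×...×(295/366)
= 0.000559

P ≈ 0.0006 ≈ 0.06%


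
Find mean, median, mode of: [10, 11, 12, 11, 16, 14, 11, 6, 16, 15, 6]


Sorted: [6, 6, 10, 11, 11, 11, 12, 14, 15, 16, 16]
Mean = 128/11
Median = 11
Freq: {10: 1, 11: 3, 12: 1, 16: 2, 14: 1, 6: 2, 15: 1}
Mode: [11]

Mean=128/11, Median=11, Mode=11


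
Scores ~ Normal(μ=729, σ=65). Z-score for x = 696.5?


z = (x - μ)/σ = (696.5 - 729)/65 = -0.5

z = -0.5


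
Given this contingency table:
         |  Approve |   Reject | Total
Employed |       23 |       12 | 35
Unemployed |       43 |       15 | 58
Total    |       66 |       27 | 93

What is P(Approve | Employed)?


P(Approve | Employed) = 23/(23+12) = 23/35

P(Approve|Employed) = 23/35 ≈ 65.71%


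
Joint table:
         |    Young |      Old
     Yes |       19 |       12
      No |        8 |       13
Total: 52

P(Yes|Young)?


P(Yes|Young) = 19/(19+8) = 19/27

P = 19/27 ≈ 70.37%


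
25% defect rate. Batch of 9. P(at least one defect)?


P(all good) = (3/4)^9 = 19683/262144
P(≥1 defect) = 242461/262144

P = 242461/262144 ≈ 92.49%


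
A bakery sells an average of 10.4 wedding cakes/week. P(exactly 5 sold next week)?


Poisson(λ=10.4): P(X=5) = e^(-λ)×λ^k/k!
= e^(-10.4) × 10.4^5 / 5!
≈ 3.043248301e-05 × 121665.29024 / 120 ≈ 0.030855

P(X=5) ≈ 0.030855 ≈ 3.09%


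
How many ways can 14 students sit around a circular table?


Circular arrangements of 14 distinct objects: fix one position to break rotational symmetry.
(n-1)! = 13! = 6227020800

6227020800


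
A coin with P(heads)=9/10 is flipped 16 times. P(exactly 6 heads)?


Binomial: P(X=6) = C(16,6)×p^6×(1-p)^10
= 8008 × 531441/1000000 × 1/10000000000 = 531972441/1250000000000000

P(X=6) = 531972441/1250000000000000 ≈ 0.00%


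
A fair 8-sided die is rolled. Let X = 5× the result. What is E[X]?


E[die] = (1+8)/2 = 9/2
E[X] = 5 × 9/2 = 45/2

E[X] = 45/2


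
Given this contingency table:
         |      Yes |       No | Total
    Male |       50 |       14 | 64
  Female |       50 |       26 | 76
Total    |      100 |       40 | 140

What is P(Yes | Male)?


P(Yes | Male) = 50/(50+14) = 50/64 = 25/32

P(Yes|Male) = 25/32 ≈ 78.12%


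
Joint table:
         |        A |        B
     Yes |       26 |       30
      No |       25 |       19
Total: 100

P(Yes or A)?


P(Yes∨A) = P(Yes) + P(A) - P(Yes∧A)
= (56 + 51 - 26)/100 = 81/100

P = 81/100 ≈ 81.00%


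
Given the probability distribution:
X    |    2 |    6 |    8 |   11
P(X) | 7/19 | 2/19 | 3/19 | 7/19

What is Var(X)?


E[X] = 127/19
E[X²] = 1139/19
Var(X) = E[X²] - (E[X])² = 1139/19 - 16129/361 = 5512/361

Var(X) = 5512/361 ≈ 15.2687


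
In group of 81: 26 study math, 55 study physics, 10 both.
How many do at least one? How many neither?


|A∪B| = 26+55-10 = 71
Neither = 81-71 = 10

At least one: 71; Neither: 10


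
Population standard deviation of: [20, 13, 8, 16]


Mean = 57/4
  (20-57/4)²=529/16
  (13-57/4)²=25/16
  (8-57/4)²=625/16
  (16-57/4)²=49/16
Σ(x-μ)² = 307/4
σ² = (307/4)/4 = 307/16

σ = √(307/16) ≈ 4.3804


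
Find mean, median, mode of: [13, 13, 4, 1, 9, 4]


Sorted: [1, 4, 4, 9, 13, 13]
Mean = 44/6 = 22/3
Median = 13/2
Freq: {13: 2, 4: 2, 1: 1, 9: 1}
Mode: [4, 13]

Mean=22/3, Median=13/2, Mode=[4, 13]


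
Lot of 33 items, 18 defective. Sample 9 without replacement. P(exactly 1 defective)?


Hypergeometric: C(18,1)×C(15,8)/C(33,9)
= 18×6435/38567100 = 27/8990

P(X=1) = 27/8990 ≈ 0.30%


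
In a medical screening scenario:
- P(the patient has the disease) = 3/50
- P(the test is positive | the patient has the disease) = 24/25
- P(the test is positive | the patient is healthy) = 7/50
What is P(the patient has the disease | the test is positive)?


Using Bayes' theorem:
P(A|B) = P(B|A)·P(A) / P(B)

P(the test is positive) = 24/25 × 3/50 + 7/50 × 47/50
= 36/625 + 329/2500 = 473/2500

P(the patient has the disease|the test is positive) = (36/625) / (473/2500) = 144/473

P(the patient has the disease|the test is positive) = 144/473 ≈ 30.44%


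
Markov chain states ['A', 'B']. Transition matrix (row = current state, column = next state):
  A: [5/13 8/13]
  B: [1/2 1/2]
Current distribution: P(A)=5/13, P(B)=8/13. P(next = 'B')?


P(next=B) = Σᵢ P(now=i)×P(i→B)
= 5/13×8/13 + 8/13×1/2
= 40/169 + 4/13 = 92/169

P = 92/169 ≈ 0.5444


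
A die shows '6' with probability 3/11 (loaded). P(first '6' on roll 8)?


Geometric: P(X=8) = (1-p)^(k-1)×p = (8/11)^7×3/11 = 6291456/214358881

P(X=8) = 6291456/214358881 ≈ 2.94%


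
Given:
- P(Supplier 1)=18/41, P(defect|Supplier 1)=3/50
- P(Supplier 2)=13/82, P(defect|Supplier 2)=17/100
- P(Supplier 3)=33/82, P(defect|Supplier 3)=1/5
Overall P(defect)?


P(B) = Σ P(B|Aᵢ)×P(Aᵢ)
  3/50×18/41 = 27/1025
  17/100×13/82 = 221/8200
  1/5×33/82 = 33/410
Sum = 1097/8200

P(defect) = 1097/8200 ≈ 13.38%


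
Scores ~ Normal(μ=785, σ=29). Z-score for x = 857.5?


z = (x - μ)/σ = (857.5 - 785)/29 = 2.5

z = 2.5


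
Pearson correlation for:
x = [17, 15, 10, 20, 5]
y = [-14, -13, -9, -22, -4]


n=5, Σx=67, Σy=-62, Σxy=-983, Σx²=1039, Σy²=946
r = (5×(-983) - 67×(-62))/√((5×1039 - 67²)(5×946 - (-62)²))
= -761/√(706×886) = -761/√625516 ≈ -761/790.8957 ≈ -0.9622

r ≈ -0.9622


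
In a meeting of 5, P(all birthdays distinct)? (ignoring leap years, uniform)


P(all different) = Π(365-i)/365 for i=0..4
= (365/365)×(364/365)×...×(361/365)
= 0.972864

P ≈ 0.9729 ≈ 97.29%


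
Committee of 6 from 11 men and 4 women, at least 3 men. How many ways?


Count by #men:
  3M,3W: C(11,3)×C(4,3)=660
  4M,2W: C(11,4)×C(4,2)=1980
  5M,1W: C(11,5)×C(4,1)=1848
  6M,0W: C(11,6)×C(4,0)=462
Total = 4950

4950


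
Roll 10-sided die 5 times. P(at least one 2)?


P(no 2)^5 = (9/10)^5 = 59049/100000
P(≥1) = 1 - 59049/100000 = 40951/100000

P = 40951/100000 ≈ 40.95%


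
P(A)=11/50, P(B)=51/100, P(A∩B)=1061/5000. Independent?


P(A)×P(B) = 561/5000
P(A∩B) = 1061/5000
Not equal → NOT independent

No, not independent


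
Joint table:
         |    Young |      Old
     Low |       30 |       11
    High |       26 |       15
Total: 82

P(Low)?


P(Low) = (30+11)/82 = 41/82 = 1/2

P(Low) = 1/2 ≈ 50.00%


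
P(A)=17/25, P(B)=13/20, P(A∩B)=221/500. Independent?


P(A)×P(B) = 221/500
P(A∩B) = 221/500
Equal ✓ → Independent

Yes, independent


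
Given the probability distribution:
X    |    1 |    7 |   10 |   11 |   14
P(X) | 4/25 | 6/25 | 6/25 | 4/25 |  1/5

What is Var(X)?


E[X] = 44/5
E[X²] = 2362/25
Var(X) = E[X²] - (E[X])² = 2362/25 - 1936/25 = 426/25

Var(X) = 426/25 ≈ 17.0400


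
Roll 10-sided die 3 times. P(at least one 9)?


P(no 9)^3 = (9/10)^3 = 729/1000
P(≥1) = 1 - 729/1000 = 271/1000

P = 271/1000 ≈ 27.10%


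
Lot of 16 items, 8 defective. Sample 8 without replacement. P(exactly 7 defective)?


Hypergeometric: C(8,7)×C(8,1)/C(16,8)
= 8×8/12870 = 32/6435

P(X=7) = 32/6435 ≈ 0.50%


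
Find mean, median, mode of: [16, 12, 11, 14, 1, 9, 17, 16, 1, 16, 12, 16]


Sorted: [1, 1, 9, 11, 12, 12, 14, 16, 16, 16, 16, 17]
Mean = 141/12 = 47/4
Median = 13
Freq: {16: 4, 12: 2, 11: 1, 14: 1, 1: 2, 9: 1, 17: 1}
Mode: [16]

Mean=47/4, Median=13, Mode=16


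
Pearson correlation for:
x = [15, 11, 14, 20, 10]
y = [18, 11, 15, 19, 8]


n=5, Σx=70, Σy=71, Σxy=1061, Σx²=1042, Σy²=1095
r = (5×1061 - 70×71)/√((5×1042 - 70²)(5×1095 - 71²))
= 335/√(310×434) = 335/√134540 ≈ 335/366.7969 ≈ 0.9133

r ≈ 0.9133


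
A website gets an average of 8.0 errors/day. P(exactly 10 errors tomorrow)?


Poisson(λ=8.0): P(X=10) = e^(-λ)×λ^k/k!
= e^(-8.0) × 8.0^10 / 10!
≈ 0.0003354626279 × 1073741824 / 3628800 ≈ 0.099262

P(X=10) ≈ 0.099262 ≈ 9.93%


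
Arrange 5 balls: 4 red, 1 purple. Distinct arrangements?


5!/(4!×1!) = 5

5


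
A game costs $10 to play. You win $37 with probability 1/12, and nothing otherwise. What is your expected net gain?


E[gain] = (37-10)×1/12 + (-10)×11/12
= 9/4 - 55/6 = -83/12

Expected net gain = $-83/12 ≈ $-6.92


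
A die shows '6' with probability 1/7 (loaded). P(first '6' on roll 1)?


Geometric: P(X=1) = (1-p)^(k-1)×p = (6/7)^0×1/7 = 1/7

P(X=1) = 1/7 ≈ 14.29%


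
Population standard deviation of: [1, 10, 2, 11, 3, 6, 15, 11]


Mean = 59/8
  (1-59/8)²=2601/64
  (10-59/8)²=441/64
  (2-59/8)²=1849/64
  (11-59/8)²=841/64
  (3-59/8)²=1225/64
  (6-59/8)²=121/64
  (15-59/8)²=3721/64
  (11-59/8)²=841/64
Σ(x-μ)² = 1455/8
σ² = (1455/8)/8 = 1455/64

σ = √(1455/64) ≈ 4.7681


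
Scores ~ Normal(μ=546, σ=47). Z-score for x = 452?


z = (x - μ)/σ = (452 - 546)/47 = -2.0

z = -2.0


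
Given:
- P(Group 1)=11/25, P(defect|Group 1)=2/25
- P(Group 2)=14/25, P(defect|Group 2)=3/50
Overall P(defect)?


P(B) = Σ P(B|Aᵢ)×P(Aᵢ)
  2/25×11/25 = 22/625
  3/50×14/25 = 21/625
Sum = 43/625

P(defect) = 43/625 ≈ 6.88%


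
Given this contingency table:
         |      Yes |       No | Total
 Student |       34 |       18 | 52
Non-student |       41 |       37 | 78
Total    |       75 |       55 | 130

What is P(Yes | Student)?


P(Yes | Student) = 34/(34+18) = 34/52 = 17/26

P(Yes|Student) = 17/26 ≈ 65.38%


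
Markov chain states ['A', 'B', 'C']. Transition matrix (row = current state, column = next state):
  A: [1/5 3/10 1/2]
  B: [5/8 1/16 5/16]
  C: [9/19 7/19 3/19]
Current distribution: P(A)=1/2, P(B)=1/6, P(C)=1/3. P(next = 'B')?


P(next=B) = Σᵢ P(now=i)×P(i→B)
= 1/2×3/10 + 1/6×1/16 + 1/3×7/19
= 3/20 + 1/96 + 7/57 = 861/3040

P = 861/3040 ≈ 0.2832


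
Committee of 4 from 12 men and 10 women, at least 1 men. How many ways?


Count by #men:
  1M,3W: C(12,1)×C(10,3)=1440
  2M,2W: C(12,2)×C(10,2)=2970
  3M,1W: C(12,3)×C(10,1)=2200
  4M,0W: C(12,4)×C(10,0)=495
Total = 7105

7105


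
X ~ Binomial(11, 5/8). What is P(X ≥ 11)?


P(X ≥ 11) = Σ P(X=i) for i=11..11
P(X=11) = 48828125/8589934592
Sum = 48828125/8589934592

P(X ≥ 11) = 48828125/8589934592 ≈ 0.57%


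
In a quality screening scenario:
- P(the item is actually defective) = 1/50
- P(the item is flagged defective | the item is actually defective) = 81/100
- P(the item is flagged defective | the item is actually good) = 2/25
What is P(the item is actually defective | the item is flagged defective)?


Using Bayes' theorem:
P(A|B) = P(B|A)·P(A) / P(B)

P(the item is flagged defective) = 81/100 × 1/50 + 2/25 × 49/50
= 81/5000 + 49/625 = 473/5000

P(the item is actually defective|the item is flagged defective) = (81/5000) / (473/5000) = 81/473

P(the item is actually defective|the item is flagged defective) = 81/473 ≈ 17.12%


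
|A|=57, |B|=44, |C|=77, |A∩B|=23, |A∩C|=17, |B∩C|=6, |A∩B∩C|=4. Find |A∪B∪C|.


|A∪B∪C| = 57+44+77-23-17-6+4 = 136

|A∪B∪C| = 136


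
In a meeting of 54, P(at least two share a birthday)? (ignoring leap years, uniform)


P(all different) = Π(365-i)/365 for i=0..53
= 0.016123
P(match) = 1 - 0.016123 = 0.983877

P ≈ 0.9839 ≈ 98.39%


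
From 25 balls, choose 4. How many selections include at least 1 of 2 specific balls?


Complement: C(25,4) - C(23,4) = 12650 - 8855 = 3795

3795
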